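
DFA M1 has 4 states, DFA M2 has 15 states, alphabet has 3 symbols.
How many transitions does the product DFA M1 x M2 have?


Product DFA has 4 * 15 = 60 states.
Each has 3 transitions: 60 * 3 = 180

180


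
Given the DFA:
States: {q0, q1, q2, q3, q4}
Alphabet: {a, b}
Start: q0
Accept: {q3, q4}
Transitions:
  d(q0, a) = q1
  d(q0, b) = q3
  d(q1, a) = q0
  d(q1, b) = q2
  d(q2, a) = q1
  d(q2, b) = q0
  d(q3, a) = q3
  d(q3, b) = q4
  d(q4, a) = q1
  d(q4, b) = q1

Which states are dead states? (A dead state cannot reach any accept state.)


Forward reachability from each state:
  q0 -> reaches accept state q3 (live)
  q1 -> reaches accept state q3 (live)
  q2 -> reaches accept state q3 (live)
  q3 -> reaches accept state q3 (live)
  q4 -> reaches accept state q3 (live)

None (all states can reach an accept state)


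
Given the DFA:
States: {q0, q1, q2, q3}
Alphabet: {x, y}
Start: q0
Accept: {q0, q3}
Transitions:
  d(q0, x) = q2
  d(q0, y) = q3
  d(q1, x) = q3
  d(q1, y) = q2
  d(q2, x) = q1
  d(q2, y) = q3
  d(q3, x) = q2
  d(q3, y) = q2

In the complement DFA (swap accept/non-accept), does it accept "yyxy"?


Trace: q0 -> q3 -> q2 -> q1 -> q2
Final: q2
Original accept: {q0, q3}
Complement: q2 is not in original accept

Yes, complement accepts (original rejects)


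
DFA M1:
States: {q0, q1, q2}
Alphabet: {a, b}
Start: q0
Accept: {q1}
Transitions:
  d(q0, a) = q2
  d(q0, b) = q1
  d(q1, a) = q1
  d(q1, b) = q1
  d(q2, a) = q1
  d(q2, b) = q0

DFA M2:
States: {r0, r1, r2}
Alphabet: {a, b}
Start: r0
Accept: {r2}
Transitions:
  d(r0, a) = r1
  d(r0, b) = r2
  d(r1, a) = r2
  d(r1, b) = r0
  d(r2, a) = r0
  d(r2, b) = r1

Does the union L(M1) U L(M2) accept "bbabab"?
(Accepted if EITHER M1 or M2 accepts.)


M1: final=q1 accepted=True
M2: final=r1 accepted=False

Yes, union accepts


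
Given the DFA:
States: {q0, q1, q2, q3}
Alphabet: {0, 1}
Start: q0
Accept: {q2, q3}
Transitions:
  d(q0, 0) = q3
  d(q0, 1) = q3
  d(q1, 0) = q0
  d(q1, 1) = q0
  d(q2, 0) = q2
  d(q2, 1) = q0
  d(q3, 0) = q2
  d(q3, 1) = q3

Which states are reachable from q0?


BFS from q0:
  layer 0: {q0}
  layer 1: {q3}
  layer 2: {q2}

{q0, q2, q3}


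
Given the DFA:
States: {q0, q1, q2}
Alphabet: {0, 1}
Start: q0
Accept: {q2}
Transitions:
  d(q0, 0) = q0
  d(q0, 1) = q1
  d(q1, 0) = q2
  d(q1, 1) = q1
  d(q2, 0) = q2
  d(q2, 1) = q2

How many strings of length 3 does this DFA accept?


Enumerating all length-3 strings:
  "000" -> q0 [reject]
  "001" -> q1 [reject]
  "010" -> q2 [accept]
  "011" -> q1 [reject]
  "100" -> q2 [accept]
  "101" -> q2 [accept]
  "110" -> q2 [accept]
  "111" -> q1 [reject]

4 out of 8


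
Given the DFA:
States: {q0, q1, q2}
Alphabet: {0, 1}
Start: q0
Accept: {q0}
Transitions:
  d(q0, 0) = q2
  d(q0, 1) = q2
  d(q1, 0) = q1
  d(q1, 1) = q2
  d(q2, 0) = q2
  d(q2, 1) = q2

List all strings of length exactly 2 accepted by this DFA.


All strings of length 2: 4 total
Accepted: 0

None


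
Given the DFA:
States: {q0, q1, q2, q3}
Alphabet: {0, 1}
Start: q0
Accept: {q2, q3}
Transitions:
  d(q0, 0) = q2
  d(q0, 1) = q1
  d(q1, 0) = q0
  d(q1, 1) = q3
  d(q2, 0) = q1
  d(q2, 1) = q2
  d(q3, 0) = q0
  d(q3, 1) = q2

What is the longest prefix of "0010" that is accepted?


Run the DFA, marking each prefix where the state is accepting:
  "" -> q0 [reject]
  "0" -> q2 [accept]
  "00" -> q1 [reject]
  "001" -> q3 [accept]
  "0010" -> q0 [reject]

"001"


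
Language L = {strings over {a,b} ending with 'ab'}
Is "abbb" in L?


last two symbols = 'bb'

No, "abbb" is not in L


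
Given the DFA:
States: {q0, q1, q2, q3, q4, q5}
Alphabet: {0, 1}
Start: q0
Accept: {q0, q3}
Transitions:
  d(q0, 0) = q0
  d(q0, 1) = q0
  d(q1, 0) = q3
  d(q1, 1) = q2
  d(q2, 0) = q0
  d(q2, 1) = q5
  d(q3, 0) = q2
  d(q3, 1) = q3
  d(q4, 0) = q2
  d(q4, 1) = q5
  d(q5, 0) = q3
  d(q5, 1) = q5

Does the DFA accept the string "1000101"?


Trace: q0 -> q0 -> q0 -> q0 -> q0 -> q0 -> q0 -> q0
Final state: q0
Accept states: {q0, q3}

Yes, accepted (final state q0 is an accept state)


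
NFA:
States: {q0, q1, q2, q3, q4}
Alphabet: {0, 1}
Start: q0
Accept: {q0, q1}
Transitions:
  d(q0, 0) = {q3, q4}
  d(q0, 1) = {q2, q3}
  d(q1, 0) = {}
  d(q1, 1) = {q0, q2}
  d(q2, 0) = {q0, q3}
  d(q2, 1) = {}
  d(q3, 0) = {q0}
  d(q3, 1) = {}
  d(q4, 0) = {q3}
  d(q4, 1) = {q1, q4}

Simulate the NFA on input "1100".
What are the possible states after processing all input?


Start: {q0}
  --1--> {q2, q3}
  --1--> {}
  --0--> {}
  --0--> {}

{} (empty set, no valid transitions)


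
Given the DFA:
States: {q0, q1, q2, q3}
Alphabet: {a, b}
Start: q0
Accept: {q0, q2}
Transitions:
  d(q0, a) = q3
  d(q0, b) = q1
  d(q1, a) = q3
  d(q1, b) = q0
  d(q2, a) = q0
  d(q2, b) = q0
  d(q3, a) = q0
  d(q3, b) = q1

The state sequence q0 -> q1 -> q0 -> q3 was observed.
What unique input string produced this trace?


Trace back each transition to find the symbol:
  q0 --[b]--> q1
  q1 --[b]--> q0
  q0 --[a]--> q3

"bba"


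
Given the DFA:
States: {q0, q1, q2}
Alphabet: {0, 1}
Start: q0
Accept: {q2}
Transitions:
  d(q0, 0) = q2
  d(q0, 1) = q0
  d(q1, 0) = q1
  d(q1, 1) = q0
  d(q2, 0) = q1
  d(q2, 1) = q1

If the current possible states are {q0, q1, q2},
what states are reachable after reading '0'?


Apply transition on '0' from each current state:
  d(q0, 0) = q2
  d(q1, 0) = q1
  d(q2, 0) = q1

{q1, q2}


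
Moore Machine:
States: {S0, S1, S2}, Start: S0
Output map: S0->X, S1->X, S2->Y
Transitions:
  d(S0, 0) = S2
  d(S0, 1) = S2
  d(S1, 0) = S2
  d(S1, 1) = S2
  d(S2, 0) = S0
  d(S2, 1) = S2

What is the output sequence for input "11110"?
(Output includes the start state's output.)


Start: S0 (output X)
  --1--> S2 (output Y)
  --1--> S2 (output Y)
  --1--> S2 (output Y)
  --1--> S2 (output Y)
  --0--> S0 (output X)

"XYYYYX"


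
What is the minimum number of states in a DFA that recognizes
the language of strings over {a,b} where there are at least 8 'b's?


States: count = 0, 1, ..., 7, and a final '>= 8' state.
Total: 8 + 1 = 9. Accept = '>= 8' state.

9


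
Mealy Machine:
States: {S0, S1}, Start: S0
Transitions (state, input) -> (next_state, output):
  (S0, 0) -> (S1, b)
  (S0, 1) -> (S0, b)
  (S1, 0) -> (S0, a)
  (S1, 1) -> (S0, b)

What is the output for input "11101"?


Step-by-step:
  (S0, 1) -> (S0, b)
  (S0, 1) -> (S0, b)
  (S0, 1) -> (S0, b)
  (S0, 0) -> (S1, b)
  (S1, 1) -> (S0, b)

"bbbbb"


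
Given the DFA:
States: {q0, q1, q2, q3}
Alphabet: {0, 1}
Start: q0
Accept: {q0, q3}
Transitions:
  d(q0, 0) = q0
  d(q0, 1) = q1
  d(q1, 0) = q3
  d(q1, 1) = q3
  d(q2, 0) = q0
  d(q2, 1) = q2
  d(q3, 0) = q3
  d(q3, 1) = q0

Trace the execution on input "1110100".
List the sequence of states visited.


Input: 1110100
d(q0, 1) = q1
d(q1, 1) = q3
d(q3, 1) = q0
d(q0, 0) = q0
d(q0, 1) = q1
d(q1, 0) = q3
d(q3, 0) = q3


q0 -> q1 -> q3 -> q0 -> q0 -> q1 -> q3 -> q3


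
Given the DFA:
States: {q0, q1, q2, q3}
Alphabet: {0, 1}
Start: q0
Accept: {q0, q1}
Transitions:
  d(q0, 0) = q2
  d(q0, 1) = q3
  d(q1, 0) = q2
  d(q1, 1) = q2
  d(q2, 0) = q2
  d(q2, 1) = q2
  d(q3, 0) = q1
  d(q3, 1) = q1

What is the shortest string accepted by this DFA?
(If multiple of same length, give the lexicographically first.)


BFS by string length (lex-first path to each state shown):
  len 0: q0<-""
Found accept state at length 0.

"" (empty string)


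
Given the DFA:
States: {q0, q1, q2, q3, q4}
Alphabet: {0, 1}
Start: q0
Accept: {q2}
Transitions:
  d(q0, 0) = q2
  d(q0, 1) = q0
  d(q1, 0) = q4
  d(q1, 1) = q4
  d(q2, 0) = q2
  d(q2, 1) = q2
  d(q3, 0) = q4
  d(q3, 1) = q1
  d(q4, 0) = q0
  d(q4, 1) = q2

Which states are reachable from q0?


BFS from q0:
  layer 0: {q0}
  layer 1: {q2}

{q0, q2}


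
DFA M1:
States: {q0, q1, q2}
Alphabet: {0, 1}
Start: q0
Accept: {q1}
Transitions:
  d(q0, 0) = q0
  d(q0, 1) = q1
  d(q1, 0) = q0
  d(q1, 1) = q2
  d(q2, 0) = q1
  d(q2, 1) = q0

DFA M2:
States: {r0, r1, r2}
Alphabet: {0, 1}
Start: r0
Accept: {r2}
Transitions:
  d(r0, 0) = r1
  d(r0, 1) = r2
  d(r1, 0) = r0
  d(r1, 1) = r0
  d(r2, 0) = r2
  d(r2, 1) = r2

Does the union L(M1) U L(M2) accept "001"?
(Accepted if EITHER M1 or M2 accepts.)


M1: final=q1 accepted=True
M2: final=r2 accepted=True

Yes, union accepts


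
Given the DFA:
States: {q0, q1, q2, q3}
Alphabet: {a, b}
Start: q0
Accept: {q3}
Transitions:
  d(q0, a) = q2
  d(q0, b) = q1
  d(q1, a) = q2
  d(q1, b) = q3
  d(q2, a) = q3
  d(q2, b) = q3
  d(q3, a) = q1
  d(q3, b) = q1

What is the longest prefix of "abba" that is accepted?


Run the DFA, marking each prefix where the state is accepting:
  "" -> q0 [reject]
  "a" -> q2 [reject]
  "ab" -> q3 [accept]
  "abb" -> q1 [reject]
  "abba" -> q2 [reject]

"ab"


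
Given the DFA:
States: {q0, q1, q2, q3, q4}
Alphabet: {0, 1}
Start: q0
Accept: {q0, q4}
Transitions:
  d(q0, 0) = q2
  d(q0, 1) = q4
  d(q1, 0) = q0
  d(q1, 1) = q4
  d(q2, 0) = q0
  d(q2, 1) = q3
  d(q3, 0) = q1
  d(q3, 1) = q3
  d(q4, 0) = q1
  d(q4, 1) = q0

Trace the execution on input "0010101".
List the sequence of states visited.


Input: 0010101
d(q0, 0) = q2
d(q2, 0) = q0
d(q0, 1) = q4
d(q4, 0) = q1
d(q1, 1) = q4
d(q4, 0) = q1
d(q1, 1) = q4


q0 -> q2 -> q0 -> q4 -> q1 -> q4 -> q1 -> q4


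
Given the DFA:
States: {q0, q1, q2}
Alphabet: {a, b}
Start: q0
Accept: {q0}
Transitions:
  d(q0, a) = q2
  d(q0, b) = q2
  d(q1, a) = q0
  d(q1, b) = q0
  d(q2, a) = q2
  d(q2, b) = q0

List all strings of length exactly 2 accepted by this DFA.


All strings of length 2: 4 total
Accepted: 2

"ab", "bb"


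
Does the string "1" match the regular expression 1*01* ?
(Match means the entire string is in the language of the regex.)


|string| = 1; first = '1'; last = '1'

No, "1" does not match 1*01*


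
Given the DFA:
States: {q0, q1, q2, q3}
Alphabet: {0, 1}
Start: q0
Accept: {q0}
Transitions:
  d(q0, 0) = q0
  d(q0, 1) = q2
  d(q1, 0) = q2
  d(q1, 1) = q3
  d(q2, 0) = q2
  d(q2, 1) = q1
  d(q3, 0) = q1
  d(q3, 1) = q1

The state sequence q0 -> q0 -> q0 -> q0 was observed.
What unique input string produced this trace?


Trace back each transition to find the symbol:
  q0 --[0]--> q0
  q0 --[0]--> q0
  q0 --[0]--> q0

"000"


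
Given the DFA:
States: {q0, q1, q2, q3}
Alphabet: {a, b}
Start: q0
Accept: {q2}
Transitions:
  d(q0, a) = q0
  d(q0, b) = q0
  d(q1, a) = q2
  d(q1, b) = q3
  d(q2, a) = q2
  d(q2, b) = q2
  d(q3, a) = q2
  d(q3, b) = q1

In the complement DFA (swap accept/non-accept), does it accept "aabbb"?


Trace: q0 -> q0 -> q0 -> q0 -> q0 -> q0
Final: q0
Original accept: {q2}
Complement: q0 is not in original accept

Yes, complement accepts (original rejects)


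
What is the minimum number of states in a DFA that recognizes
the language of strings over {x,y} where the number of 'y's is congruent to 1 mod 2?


States track (count of 'y') mod 2.
Need 2 states: one per remainder 0..1; accept = remainder 1.

2


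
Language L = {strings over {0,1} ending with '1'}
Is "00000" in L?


last symbol = '0'

No, "00000" is not in L


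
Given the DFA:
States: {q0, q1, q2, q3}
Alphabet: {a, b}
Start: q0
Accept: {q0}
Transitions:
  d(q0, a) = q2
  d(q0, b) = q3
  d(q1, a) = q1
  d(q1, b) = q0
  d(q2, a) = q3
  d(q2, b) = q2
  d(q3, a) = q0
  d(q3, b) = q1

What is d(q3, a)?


Looking up transition d(q3, a)

q0


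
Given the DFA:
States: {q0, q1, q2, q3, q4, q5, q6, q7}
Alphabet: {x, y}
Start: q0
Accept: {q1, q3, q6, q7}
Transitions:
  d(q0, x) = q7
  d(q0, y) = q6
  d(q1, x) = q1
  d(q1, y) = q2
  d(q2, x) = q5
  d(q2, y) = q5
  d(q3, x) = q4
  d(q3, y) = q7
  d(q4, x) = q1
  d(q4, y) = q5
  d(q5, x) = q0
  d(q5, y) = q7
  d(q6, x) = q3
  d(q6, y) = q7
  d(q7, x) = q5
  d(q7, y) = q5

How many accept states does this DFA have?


Accept states listed: {q1, q3, q6, q7}
Counting: q1(1) q3(2) q6(3) q7(4)

4


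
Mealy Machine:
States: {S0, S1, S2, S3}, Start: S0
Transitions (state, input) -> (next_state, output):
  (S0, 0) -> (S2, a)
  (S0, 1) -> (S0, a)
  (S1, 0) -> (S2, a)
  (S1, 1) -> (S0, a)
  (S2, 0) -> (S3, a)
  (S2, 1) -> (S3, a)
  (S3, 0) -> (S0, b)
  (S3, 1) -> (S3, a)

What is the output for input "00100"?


Step-by-step:
  (S0, 0) -> (S2, a)
  (S2, 0) -> (S3, a)
  (S3, 1) -> (S3, a)
  (S3, 0) -> (S0, b)
  (S0, 0) -> (S2, a)

"aaaba"


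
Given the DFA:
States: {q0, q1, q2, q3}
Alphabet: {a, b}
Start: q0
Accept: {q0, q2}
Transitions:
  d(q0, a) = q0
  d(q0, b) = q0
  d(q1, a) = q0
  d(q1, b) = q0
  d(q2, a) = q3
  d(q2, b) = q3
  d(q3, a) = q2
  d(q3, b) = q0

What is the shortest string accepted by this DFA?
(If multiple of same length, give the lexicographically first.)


BFS by string length (lex-first path to each state shown):
  len 0: q0<-""
Found accept state at length 0.

"" (empty string)


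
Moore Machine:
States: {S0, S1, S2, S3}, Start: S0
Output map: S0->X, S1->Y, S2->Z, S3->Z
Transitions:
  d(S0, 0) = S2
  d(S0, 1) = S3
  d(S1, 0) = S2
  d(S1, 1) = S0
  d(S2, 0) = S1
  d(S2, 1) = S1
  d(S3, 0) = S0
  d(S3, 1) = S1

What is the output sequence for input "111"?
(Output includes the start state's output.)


Start: S0 (output X)
  --1--> S3 (output Z)
  --1--> S1 (output Y)
  --1--> S0 (output X)

"XZYX"


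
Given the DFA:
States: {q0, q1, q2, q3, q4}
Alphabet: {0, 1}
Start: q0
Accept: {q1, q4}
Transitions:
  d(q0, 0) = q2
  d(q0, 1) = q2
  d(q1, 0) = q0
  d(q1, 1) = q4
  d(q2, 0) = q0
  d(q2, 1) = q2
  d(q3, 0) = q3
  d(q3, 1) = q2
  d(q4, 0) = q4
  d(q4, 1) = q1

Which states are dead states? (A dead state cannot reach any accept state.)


Forward reachability from each state:
  q0 -> reaches {q0, q2}, no accept state (dead)
  q1 -> reaches accept state q1 (live)
  q2 -> reaches {q0, q2}, no accept state (dead)
  q3 -> reaches {q0, q2, q3}, no accept state (dead)
  q4 -> reaches accept state q1 (live)

{q0, q2, q3}


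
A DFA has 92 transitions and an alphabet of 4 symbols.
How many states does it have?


Each state has exactly one transition per symbol.
states = transitions / |alphabet| = 92 / 4 = 23

23


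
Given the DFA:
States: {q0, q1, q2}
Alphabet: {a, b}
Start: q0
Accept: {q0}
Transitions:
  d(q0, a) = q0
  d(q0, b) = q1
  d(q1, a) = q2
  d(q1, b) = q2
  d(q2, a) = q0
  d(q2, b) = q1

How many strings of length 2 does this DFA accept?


Enumerating all length-2 strings:
  "aa" -> q0 [accept]
  "ab" -> q1 [reject]
  "ba" -> q2 [reject]
  "bb" -> q2 [reject]

1 out of 4


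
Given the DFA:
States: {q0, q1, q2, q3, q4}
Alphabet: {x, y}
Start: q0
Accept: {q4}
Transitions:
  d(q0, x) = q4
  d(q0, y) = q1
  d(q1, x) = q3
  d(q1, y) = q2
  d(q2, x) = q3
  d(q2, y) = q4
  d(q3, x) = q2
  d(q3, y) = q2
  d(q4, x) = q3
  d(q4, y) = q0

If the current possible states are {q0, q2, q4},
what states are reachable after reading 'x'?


Apply transition on 'x' from each current state:
  d(q0, x) = q4
  d(q2, x) = q3
  d(q4, x) = q3

{q3, q4}


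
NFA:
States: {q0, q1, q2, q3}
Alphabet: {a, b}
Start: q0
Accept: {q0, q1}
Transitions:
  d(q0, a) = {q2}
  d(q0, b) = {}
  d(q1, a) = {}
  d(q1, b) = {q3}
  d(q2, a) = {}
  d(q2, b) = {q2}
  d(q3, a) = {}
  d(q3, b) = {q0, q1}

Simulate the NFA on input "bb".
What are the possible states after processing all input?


Start: {q0}
  --b--> {}
  --b--> {}

{} (empty set, no valid transitions)


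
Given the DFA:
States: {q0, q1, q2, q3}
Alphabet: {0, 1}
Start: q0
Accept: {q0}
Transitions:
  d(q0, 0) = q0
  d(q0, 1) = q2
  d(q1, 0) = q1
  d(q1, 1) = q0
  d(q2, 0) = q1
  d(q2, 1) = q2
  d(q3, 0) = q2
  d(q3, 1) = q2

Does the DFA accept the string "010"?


Trace: q0 -> q0 -> q2 -> q1
Final state: q1
Accept states: {q0}

No, rejected (final state q1 is not an accept state)


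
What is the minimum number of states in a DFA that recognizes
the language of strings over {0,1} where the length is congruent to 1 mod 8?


States track (length) mod 8.
Need 8 states: one per remainder 0..7; accept = remainder 1.

8


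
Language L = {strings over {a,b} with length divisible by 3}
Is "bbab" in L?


length = 4; 4 mod 3 = 1

No, "bbab" is not in L


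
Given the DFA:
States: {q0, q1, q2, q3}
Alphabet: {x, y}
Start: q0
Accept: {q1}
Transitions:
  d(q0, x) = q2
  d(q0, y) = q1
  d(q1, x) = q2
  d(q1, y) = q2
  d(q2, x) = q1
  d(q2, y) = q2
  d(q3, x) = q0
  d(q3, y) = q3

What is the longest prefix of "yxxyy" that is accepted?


Run the DFA, marking each prefix where the state is accepting:
  "" -> q0 [reject]
  "y" -> q1 [accept]
  "yx" -> q2 [reject]
  "yxx" -> q1 [accept]
  "yxxy" -> q2 [reject]
  "yxxyy" -> q2 [reject]

"yxx"


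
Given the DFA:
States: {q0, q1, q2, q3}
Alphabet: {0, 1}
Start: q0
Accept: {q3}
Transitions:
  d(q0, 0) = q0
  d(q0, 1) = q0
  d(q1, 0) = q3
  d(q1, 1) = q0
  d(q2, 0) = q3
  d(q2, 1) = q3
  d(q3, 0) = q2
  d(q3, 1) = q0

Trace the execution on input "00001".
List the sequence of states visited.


Input: 00001
d(q0, 0) = q0
d(q0, 0) = q0
d(q0, 0) = q0
d(q0, 0) = q0
d(q0, 1) = q0


q0 -> q0 -> q0 -> q0 -> q0 -> q0


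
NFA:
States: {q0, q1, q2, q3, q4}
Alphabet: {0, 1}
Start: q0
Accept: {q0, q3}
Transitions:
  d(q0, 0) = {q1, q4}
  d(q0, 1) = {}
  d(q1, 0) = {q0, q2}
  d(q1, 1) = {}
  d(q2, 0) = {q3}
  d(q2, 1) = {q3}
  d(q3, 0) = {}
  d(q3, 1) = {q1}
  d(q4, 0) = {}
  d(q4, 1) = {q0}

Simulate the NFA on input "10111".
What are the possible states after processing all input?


Start: {q0}
  --1--> {}
  --0--> {}
  --1--> {}
  --1--> {}
  --1--> {}

{} (empty set, no valid transitions)


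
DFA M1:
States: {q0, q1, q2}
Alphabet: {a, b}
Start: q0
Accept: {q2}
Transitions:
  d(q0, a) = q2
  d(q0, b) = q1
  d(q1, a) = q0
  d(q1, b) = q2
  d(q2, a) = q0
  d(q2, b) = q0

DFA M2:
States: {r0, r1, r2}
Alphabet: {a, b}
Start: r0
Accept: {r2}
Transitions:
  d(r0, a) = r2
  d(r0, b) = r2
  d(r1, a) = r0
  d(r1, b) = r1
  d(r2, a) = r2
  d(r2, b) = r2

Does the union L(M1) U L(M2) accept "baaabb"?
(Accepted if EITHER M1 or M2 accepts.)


M1: final=q2 accepted=True
M2: final=r2 accepted=True

Yes, union accepts


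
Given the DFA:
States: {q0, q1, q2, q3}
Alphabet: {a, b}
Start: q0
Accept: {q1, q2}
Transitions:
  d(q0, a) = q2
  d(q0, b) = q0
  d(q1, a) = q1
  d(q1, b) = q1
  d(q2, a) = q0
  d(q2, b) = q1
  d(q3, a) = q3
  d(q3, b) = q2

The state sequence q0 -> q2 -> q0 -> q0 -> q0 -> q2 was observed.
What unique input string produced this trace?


Trace back each transition to find the symbol:
  q0 --[a]--> q2
  q2 --[a]--> q0
  q0 --[b]--> q0
  q0 --[b]--> q0
  q0 --[a]--> q2

"aabba"


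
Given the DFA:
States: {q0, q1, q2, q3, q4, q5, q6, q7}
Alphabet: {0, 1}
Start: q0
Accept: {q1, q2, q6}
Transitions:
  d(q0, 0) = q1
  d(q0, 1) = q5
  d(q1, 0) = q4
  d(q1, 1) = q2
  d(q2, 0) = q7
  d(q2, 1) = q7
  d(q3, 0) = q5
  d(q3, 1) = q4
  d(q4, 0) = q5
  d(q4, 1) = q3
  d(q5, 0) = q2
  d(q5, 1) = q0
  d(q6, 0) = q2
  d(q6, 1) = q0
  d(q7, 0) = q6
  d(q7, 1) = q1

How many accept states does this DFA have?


Accept states listed: {q1, q2, q6}
Counting: q1(1) q2(2) q6(3)

3


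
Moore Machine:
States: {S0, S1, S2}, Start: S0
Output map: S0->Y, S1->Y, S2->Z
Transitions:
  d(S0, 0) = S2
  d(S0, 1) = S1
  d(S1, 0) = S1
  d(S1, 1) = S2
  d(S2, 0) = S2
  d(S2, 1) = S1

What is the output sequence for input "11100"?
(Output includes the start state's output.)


Start: S0 (output Y)
  --1--> S1 (output Y)
  --1--> S2 (output Z)
  --1--> S1 (output Y)
  --0--> S1 (output Y)
  --0--> S1 (output Y)

"YYZYYY"


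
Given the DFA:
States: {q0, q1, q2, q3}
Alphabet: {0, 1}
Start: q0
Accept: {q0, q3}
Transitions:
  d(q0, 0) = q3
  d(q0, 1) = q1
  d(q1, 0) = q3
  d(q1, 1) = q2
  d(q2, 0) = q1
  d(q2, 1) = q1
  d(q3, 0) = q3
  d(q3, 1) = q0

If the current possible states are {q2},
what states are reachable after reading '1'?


Apply transition on '1' from each current state:
  d(q2, 1) = q1

{q1}


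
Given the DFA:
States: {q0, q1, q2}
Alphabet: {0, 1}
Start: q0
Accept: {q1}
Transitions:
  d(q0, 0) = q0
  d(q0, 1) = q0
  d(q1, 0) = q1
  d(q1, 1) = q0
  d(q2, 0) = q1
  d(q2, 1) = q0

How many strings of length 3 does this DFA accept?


Enumerating all length-3 strings:
  "000" -> q0 [reject]
  "001" -> q0 [reject]
  "010" -> q0 [reject]
  "011" -> q0 [reject]
  "100" -> q0 [reject]
  "101" -> q0 [reject]
  "110" -> q0 [reject]
  "111" -> q0 [reject]

0 out of 8


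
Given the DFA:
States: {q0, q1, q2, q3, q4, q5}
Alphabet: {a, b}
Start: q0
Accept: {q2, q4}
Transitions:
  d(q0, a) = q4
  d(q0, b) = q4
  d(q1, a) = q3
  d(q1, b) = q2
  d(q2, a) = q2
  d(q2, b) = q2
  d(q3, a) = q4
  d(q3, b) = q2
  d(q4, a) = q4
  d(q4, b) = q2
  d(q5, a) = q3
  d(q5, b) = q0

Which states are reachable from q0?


BFS from q0:
  layer 0: {q0}
  layer 1: {q4}
  layer 2: {q2}

{q0, q2, q4}


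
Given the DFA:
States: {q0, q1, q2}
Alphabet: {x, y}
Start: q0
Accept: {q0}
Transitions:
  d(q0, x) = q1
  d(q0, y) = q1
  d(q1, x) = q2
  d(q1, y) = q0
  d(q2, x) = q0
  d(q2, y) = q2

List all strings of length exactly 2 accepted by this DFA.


All strings of length 2: 4 total
Accepted: 2

"xy", "yy"


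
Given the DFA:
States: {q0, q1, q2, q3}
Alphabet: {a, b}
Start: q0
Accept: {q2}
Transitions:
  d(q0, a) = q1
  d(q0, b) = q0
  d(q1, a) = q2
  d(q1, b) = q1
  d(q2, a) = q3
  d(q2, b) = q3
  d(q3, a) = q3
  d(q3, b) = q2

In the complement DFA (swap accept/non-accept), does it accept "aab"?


Trace: q0 -> q1 -> q2 -> q3
Final: q3
Original accept: {q2}
Complement: q3 is not in original accept

Yes, complement accepts (original rejects)


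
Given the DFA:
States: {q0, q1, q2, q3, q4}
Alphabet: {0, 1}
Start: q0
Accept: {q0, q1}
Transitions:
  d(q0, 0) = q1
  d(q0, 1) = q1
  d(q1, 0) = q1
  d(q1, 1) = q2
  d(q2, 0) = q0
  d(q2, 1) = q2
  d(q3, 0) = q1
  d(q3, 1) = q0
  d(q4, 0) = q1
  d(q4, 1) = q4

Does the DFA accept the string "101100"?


Trace: q0 -> q1 -> q1 -> q2 -> q2 -> q0 -> q1
Final state: q1
Accept states: {q0, q1}

Yes, accepted (final state q1 is an accept state)


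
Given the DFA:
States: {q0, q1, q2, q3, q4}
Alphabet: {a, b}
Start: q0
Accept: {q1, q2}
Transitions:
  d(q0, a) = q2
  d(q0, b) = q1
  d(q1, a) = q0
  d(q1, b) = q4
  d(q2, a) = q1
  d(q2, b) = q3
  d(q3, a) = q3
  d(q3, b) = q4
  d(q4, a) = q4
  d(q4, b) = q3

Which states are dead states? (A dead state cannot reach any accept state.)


Forward reachability from each state:
  q0 -> reaches accept state q1 (live)
  q1 -> reaches accept state q1 (live)
  q2 -> reaches accept state q1 (live)
  q3 -> reaches {q3, q4}, no accept state (dead)
  q4 -> reaches {q3, q4}, no accept state (dead)

{q3, q4}


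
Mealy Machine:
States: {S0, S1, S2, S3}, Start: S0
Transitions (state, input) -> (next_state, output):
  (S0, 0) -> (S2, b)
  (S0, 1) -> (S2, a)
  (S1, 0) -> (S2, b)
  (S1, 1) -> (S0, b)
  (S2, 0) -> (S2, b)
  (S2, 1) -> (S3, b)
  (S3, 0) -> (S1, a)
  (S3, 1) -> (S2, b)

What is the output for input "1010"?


Step-by-step:
  (S0, 1) -> (S2, a)
  (S2, 0) -> (S2, b)
  (S2, 1) -> (S3, b)
  (S3, 0) -> (S1, a)

"abba"


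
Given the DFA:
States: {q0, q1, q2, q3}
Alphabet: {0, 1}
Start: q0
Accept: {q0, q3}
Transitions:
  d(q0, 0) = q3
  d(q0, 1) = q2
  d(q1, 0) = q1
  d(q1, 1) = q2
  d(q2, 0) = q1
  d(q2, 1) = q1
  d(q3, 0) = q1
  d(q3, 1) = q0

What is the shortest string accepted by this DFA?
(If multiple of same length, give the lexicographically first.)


BFS by string length (lex-first path to each state shown):
  len 0: q0<-""
Found accept state at length 0.

"" (empty string)


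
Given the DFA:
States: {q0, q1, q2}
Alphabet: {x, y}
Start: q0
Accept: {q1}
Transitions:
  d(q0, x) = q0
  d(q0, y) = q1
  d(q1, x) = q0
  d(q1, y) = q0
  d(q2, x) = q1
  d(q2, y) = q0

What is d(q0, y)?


Looking up transition d(q0, y)

q1


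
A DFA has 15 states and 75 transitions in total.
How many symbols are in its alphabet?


Each state has exactly one transition per symbol.
|alphabet| = transitions / states = 75 / 15 = 5

5


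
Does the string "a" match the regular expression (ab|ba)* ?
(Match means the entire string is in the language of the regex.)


|string| = 1; first = 'a'; last = 'a'

No, "a" does not match (ab|ba)*


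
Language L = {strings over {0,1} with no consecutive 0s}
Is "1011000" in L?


'00' occurs at index 4

No, "1011000" is not in L


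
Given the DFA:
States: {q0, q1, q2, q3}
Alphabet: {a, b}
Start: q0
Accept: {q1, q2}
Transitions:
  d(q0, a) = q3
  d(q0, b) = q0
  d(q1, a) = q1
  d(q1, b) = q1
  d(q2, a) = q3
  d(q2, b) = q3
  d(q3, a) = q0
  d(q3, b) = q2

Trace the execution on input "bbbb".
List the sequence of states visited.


Input: bbbb
d(q0, b) = q0
d(q0, b) = q0
d(q0, b) = q0
d(q0, b) = q0


q0 -> q0 -> q0 -> q0 -> q0


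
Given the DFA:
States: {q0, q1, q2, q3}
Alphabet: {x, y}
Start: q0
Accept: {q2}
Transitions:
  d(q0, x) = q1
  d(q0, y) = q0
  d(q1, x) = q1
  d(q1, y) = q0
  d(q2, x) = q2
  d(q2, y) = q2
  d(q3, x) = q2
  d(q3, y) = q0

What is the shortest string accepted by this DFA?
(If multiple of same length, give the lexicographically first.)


BFS by string length (lex-first path to each state shown):
  len 0: q0<-""
  len 1: q0<-"y", q1<-"x"
  len 2: q0<-"xy", q1<-"xx"
  len 3: q0<-"xxy", q1<-"xxx"
  len 4: q0<-"xxxy", q1<-"xxxx"
  len 5: q0<-"xxxxy", q1<-"xxxxx"
  len 6: q0<-"xxxxxy", q1<-"xxxxxx"
  len 7: q0<-"xxxxxxy", q1<-"xxxxxxx"
  len 8: q0<-"xxxxxxxy", q1<-"xxxxxxxx"

No string accepted (empty language)


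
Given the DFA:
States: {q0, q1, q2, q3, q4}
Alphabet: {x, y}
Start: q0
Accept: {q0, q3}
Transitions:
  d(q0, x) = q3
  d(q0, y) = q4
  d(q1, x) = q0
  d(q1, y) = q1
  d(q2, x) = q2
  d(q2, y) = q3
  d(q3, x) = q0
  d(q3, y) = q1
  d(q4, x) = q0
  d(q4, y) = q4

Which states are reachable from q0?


BFS from q0:
  layer 0: {q0}
  layer 1: {q3, q4}
  layer 2: {q1}

{q0, q1, q3, q4}


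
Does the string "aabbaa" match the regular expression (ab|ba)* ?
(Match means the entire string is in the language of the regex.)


|string| = 6; first = 'a'; last = 'a'

No, "aabbaa" does not match (ab|ba)*


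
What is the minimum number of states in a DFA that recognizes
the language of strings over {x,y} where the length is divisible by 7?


States track (length) mod 7.
Need 7 states: one per remainder 0..6; accept = remainder 0.

7


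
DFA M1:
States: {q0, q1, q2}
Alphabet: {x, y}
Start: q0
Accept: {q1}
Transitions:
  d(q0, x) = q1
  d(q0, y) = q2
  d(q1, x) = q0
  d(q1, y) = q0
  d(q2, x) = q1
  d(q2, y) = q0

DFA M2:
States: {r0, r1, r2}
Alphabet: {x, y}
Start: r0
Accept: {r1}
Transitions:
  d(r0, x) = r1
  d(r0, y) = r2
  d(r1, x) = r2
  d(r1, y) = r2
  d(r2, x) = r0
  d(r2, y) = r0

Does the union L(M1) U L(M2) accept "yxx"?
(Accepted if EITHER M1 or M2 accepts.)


M1: final=q0 accepted=False
M2: final=r1 accepted=True

Yes, union accepts


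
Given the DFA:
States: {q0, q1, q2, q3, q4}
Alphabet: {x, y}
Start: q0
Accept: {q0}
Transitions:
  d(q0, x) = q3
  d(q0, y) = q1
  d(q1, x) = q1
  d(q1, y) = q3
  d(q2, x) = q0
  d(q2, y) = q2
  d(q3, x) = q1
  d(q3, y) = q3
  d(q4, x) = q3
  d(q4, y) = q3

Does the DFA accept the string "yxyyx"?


Trace: q0 -> q1 -> q1 -> q3 -> q3 -> q1
Final state: q1
Accept states: {q0}

No, rejected (final state q1 is not an accept state)


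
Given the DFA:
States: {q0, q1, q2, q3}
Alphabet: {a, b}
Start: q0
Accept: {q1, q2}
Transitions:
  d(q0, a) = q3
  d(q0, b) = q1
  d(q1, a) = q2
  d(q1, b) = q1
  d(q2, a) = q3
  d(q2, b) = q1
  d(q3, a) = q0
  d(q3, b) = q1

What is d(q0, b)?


Looking up transition d(q0, b)

q1


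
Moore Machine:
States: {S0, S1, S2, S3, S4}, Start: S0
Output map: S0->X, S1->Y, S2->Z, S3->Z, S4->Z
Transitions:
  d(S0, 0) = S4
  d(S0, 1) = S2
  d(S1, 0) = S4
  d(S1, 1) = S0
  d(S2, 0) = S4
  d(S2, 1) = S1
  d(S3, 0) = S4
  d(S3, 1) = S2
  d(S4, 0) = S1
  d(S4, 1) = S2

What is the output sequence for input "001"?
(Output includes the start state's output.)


Start: S0 (output X)
  --0--> S4 (output Z)
  --0--> S1 (output Y)
  --1--> S0 (output X)

"XZYX"


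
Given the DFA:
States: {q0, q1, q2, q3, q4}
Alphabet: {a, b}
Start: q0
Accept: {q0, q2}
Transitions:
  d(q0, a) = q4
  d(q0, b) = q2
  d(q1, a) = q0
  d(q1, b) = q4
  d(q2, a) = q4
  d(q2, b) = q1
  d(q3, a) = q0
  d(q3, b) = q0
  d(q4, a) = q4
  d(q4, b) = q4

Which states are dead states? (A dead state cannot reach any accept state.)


Forward reachability from each state:
  q0 -> reaches accept state q0 (live)
  q1 -> reaches accept state q0 (live)
  q2 -> reaches accept state q0 (live)
  q3 -> reaches accept state q0 (live)
  q4 -> reaches {q4}, no accept state (dead)

{q4}


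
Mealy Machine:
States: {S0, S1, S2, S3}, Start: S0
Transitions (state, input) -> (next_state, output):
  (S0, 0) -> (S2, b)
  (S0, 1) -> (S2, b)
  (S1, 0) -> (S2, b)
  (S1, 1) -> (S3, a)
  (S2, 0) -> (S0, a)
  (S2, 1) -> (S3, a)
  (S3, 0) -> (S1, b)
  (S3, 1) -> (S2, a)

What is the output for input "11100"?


Step-by-step:
  (S0, 1) -> (S2, b)
  (S2, 1) -> (S3, a)
  (S3, 1) -> (S2, a)
  (S2, 0) -> (S0, a)
  (S0, 0) -> (S2, b)

"baaab"


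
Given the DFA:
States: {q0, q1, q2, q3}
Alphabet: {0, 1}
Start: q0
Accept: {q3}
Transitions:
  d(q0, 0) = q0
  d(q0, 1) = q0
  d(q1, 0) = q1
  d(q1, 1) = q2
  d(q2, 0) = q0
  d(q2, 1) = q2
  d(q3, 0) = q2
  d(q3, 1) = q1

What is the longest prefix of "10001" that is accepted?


Run the DFA, marking each prefix where the state is accepting:
  "" -> q0 [reject]
  "1" -> q0 [reject]
  "10" -> q0 [reject]
  "100" -> q0 [reject]
  "1000" -> q0 [reject]
  "10001" -> q0 [reject]

No prefix is accepted


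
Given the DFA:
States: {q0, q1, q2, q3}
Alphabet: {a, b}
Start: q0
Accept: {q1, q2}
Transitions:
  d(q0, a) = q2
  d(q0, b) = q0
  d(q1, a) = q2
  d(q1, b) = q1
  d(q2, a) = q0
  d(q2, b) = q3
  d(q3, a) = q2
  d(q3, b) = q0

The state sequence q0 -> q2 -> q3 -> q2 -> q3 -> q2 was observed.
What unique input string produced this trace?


Trace back each transition to find the symbol:
  q0 --[a]--> q2
  q2 --[b]--> q3
  q3 --[a]--> q2
  q2 --[b]--> q3
  q3 --[a]--> q2

"ababa"


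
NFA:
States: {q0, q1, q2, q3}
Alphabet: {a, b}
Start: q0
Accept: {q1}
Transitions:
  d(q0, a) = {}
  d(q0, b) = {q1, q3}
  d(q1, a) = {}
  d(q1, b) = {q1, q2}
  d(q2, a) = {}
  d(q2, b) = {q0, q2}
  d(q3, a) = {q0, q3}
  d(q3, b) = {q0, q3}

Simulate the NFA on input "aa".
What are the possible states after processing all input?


Start: {q0}
  --a--> {}
  --a--> {}

{} (empty set, no valid transitions)


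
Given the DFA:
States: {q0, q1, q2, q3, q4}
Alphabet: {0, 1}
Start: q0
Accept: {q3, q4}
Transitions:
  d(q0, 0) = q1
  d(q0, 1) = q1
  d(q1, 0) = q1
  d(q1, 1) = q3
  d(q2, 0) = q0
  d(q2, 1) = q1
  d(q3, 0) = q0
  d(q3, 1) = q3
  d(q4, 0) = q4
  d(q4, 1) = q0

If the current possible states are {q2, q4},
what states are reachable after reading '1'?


Apply transition on '1' from each current state:
  d(q2, 1) = q1
  d(q4, 1) = q0

{q0, q1}


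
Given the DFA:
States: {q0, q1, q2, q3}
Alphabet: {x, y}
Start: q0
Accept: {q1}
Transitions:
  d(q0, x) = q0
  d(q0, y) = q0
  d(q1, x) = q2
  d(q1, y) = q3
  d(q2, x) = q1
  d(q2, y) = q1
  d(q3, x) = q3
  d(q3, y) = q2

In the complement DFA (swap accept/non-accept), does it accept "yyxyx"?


Trace: q0 -> q0 -> q0 -> q0 -> q0 -> q0
Final: q0
Original accept: {q1}
Complement: q0 is not in original accept

Yes, complement accepts (original rejects)


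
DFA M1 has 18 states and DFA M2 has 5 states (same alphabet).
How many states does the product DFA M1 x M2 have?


Product construction pairs every M1 state with every M2 state.
18 * 5 = 90

90


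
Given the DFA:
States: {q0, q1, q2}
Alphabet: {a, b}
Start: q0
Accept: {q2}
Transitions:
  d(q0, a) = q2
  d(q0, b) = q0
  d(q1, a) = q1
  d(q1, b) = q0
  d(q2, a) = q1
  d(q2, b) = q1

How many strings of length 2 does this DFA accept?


Enumerating all length-2 strings:
  "aa" -> q1 [reject]
  "ab" -> q1 [reject]
  "ba" -> q2 [accept]
  "bb" -> q0 [reject]

1 out of 4


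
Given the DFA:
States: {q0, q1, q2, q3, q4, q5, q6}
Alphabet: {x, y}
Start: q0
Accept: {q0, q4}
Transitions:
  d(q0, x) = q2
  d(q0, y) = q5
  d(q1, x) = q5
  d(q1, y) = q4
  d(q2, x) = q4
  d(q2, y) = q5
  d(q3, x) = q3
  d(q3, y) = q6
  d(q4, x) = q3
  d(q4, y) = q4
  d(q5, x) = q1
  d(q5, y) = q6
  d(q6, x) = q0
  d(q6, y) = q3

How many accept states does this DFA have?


Accept states listed: {q0, q4}
Counting: q0(1) q4(2)

2


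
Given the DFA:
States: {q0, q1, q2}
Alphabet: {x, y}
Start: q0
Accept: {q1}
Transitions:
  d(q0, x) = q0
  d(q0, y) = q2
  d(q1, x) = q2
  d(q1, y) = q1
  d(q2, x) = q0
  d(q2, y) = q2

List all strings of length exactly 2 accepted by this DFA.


All strings of length 2: 4 total
Accepted: 0

None


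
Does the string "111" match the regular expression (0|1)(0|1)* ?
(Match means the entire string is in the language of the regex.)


|string| = 3; first = '1'; last = '1'

Yes, "111" matches (0|1)(0|1)*


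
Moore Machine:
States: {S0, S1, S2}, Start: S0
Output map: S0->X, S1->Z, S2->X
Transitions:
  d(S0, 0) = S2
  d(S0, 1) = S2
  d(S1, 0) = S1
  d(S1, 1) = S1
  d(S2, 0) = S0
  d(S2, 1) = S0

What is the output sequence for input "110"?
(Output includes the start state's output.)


Start: S0 (output X)
  --1--> S2 (output X)
  --1--> S0 (output X)
  --0--> S2 (output X)

"XXXX"


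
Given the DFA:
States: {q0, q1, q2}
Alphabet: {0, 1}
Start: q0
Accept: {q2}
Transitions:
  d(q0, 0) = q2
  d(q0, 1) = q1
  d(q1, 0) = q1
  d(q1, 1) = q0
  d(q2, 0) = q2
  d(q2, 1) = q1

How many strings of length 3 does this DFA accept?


Enumerating all length-3 strings:
  "000" -> q2 [accept]
  "001" -> q1 [reject]
  "010" -> q1 [reject]
  "011" -> q0 [reject]
  "100" -> q1 [reject]
  "101" -> q0 [reject]
  "110" -> q2 [accept]
  "111" -> q1 [reject]

2 out of 8


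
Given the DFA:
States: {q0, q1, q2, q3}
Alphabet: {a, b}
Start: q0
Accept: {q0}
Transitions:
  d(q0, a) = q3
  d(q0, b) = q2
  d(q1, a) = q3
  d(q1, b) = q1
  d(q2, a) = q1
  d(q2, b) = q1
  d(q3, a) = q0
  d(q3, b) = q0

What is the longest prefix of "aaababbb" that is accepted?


Run the DFA, marking each prefix where the state is accepting:
  "" -> q0 [accept]
  "a" -> q3 [reject]
  "aa" -> q0 [accept]
  "aaa" -> q3 [reject]
  "aaab" -> q0 [accept]
  "aaaba" -> q3 [reject]
  "aaabab" -> q0 [accept]
  "aaababb" -> q2 [reject]
  "aaababbb" -> q1 [reject]

"aaabab"


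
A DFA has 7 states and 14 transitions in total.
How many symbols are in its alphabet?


Each state has exactly one transition per symbol.
|alphabet| = transitions / states = 14 / 7 = 2

2


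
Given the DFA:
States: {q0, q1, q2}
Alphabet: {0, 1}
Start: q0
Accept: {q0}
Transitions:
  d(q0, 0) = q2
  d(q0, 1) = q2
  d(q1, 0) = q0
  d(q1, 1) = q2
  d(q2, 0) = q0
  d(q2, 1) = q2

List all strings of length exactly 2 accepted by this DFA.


All strings of length 2: 4 total
Accepted: 2

"00", "10"


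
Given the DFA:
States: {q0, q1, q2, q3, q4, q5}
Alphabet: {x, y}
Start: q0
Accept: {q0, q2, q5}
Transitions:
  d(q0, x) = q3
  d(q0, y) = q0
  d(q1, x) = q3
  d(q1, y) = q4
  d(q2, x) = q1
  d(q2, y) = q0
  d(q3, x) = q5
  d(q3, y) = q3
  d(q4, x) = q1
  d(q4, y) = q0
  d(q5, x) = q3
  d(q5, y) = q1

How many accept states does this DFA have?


Accept states listed: {q0, q2, q5}
Counting: q0(1) q2(2) q5(3)

3


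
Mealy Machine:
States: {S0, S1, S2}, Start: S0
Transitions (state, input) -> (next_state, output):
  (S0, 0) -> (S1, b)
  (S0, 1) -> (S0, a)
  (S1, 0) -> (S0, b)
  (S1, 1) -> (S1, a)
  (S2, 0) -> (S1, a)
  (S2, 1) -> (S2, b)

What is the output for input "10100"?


Step-by-step:
  (S0, 1) -> (S0, a)
  (S0, 0) -> (S1, b)
  (S1, 1) -> (S1, a)
  (S1, 0) -> (S0, b)
  (S0, 0) -> (S1, b)

"ababb"


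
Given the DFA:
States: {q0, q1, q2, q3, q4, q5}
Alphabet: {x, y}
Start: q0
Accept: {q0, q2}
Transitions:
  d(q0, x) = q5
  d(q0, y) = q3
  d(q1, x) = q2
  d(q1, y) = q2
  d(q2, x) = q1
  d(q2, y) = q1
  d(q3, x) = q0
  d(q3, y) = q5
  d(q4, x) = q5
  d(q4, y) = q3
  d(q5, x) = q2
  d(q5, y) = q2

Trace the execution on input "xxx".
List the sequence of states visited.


Input: xxx
d(q0, x) = q5
d(q5, x) = q2
d(q2, x) = q1


q0 -> q5 -> q2 -> q1


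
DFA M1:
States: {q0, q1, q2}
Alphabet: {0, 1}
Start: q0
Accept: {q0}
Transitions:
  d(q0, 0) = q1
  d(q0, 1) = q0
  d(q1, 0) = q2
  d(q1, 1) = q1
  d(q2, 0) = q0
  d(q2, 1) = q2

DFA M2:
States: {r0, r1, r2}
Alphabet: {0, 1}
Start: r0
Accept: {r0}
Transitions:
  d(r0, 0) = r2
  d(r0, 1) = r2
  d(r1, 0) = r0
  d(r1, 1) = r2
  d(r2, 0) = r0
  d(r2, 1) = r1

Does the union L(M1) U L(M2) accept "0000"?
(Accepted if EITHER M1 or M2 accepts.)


M1: final=q1 accepted=False
M2: final=r0 accepted=True

Yes, union accepts


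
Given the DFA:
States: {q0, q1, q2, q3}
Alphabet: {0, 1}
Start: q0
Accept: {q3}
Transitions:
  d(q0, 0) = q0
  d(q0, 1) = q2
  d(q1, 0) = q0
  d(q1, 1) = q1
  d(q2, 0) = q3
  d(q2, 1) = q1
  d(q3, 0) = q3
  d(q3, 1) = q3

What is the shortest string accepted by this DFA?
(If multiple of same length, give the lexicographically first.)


BFS by string length (lex-first path to each state shown):
  len 0: q0<-""
  len 1: q0<-"0", q2<-"1"
  len 2: q0<-"00", q1<-"11", q2<-"01", q3<-"10"
Found accept state at length 2.

"10"


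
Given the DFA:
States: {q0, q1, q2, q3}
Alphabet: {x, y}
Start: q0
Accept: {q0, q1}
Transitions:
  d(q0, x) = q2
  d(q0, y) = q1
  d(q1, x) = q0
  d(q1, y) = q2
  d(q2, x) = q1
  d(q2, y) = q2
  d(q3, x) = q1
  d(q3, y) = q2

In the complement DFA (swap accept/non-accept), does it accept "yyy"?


Trace: q0 -> q1 -> q2 -> q2
Final: q2
Original accept: {q0, q1}
Complement: q2 is not in original accept

Yes, complement accepts (original rejects)


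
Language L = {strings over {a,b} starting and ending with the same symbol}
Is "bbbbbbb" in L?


first = 'b', last = 'b'

Yes, "bbbbbbb" is in L


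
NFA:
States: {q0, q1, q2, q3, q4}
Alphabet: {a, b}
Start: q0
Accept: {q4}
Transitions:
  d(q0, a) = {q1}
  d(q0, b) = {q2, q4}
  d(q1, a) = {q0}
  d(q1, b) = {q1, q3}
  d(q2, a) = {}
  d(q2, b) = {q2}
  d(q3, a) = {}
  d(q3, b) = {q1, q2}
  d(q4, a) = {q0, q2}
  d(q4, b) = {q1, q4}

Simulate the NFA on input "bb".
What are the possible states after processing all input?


Start: {q0}
  --b--> {q2, q4}
  --b--> {q1, q2, q4}

{q1, q2, q4}


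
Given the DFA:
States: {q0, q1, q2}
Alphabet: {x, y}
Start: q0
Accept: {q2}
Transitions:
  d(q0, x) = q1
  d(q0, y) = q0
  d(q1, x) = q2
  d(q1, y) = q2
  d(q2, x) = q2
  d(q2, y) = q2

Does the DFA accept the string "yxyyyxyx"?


Trace: q0 -> q0 -> q1 -> q2 -> q2 -> q2 -> q2 -> q2 -> q2
Final state: q2
Accept states: {q2}

Yes, accepted (final state q2 is an accept state)


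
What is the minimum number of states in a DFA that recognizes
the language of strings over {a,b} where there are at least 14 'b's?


States: count = 0, 1, ..., 13, and a final '>= 14' state.
Total: 14 + 1 = 15. Accept = '>= 14' state.

15


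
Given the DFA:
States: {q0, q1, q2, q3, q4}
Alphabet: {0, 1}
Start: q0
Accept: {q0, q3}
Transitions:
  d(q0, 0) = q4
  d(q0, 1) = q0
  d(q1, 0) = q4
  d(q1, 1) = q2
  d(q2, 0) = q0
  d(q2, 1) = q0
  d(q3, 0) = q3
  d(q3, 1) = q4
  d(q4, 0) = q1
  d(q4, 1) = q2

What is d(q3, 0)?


Looking up transition d(q3, 0)

q3


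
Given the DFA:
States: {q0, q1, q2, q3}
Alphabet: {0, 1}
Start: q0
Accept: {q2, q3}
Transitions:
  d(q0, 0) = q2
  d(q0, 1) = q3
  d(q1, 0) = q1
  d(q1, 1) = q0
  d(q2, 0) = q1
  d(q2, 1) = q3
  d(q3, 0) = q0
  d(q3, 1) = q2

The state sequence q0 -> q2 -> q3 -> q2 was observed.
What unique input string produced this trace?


Trace back each transition to find the symbol:
  q0 --[0]--> q2
  q2 --[1]--> q3
  q3 --[1]--> q2

"011"


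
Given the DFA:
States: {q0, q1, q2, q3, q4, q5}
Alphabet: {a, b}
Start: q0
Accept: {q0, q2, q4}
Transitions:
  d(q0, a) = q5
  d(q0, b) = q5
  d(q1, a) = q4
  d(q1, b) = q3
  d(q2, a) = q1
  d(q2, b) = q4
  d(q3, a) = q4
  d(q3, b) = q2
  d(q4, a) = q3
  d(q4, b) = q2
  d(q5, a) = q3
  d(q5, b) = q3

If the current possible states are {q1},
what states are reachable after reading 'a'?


Apply transition on 'a' from each current state:
  d(q1, a) = q4

{q4}


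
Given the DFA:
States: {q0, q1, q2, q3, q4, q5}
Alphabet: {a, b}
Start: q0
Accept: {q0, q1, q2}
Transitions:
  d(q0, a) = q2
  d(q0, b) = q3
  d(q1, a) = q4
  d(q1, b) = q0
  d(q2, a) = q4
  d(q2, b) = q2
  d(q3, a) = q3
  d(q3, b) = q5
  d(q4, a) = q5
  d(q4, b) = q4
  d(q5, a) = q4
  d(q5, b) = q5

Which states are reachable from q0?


BFS from q0:
  layer 0: {q0}
  layer 1: {q2, q3}
  layer 2: {q4, q5}

{q0, q2, q3, q4, q5}
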